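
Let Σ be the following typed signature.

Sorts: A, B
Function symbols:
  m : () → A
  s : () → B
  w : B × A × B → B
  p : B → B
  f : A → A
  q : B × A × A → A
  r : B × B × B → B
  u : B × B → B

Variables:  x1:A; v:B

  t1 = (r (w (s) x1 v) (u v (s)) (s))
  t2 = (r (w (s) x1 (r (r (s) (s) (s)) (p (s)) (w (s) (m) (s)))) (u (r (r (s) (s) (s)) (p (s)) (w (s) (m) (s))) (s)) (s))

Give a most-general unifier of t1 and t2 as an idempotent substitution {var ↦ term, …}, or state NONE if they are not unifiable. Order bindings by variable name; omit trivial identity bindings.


{v ↦ (r (r (s) (s) (s)) (p (s)) (w (s) (m) (s)))}


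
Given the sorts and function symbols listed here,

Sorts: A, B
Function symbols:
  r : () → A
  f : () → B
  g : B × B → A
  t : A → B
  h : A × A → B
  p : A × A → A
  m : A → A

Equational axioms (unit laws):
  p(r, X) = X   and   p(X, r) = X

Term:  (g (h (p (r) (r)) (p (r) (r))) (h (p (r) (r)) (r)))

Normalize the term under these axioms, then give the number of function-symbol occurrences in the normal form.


1. (g (h (p (r) (r)) (p (r) (r))) (h (p (r) (r)) (r)))  →  (g (h (r) (p (r) (r))) (h (p (r) (r)) (r)))
2. (g (h (r) (p (r) (r))) (h (p (r) (r)) (r)))  →  (g (h (r) (r)) (h (p (r) (r)) (r)))
3. (g (h (r) (r)) (h (p (r) (r)) (r)))  →  (g (h (r) (r)) (h (r) (r)))
normal form: (g (h (r) (r)) (h (r) (r)))

size = 7


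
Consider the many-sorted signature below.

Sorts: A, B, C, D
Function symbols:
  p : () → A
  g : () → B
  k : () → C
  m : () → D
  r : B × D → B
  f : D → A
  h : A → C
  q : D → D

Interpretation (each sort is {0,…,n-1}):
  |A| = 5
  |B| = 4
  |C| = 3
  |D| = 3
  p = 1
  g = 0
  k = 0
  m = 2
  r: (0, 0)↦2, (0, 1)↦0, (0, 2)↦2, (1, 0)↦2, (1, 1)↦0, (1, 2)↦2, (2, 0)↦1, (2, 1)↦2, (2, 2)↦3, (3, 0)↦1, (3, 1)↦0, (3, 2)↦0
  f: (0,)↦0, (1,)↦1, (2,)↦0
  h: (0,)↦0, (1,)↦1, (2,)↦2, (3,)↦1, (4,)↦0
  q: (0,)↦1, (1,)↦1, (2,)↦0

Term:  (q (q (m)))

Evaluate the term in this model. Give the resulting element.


  m = 2
  (q (m)) = q(2,) = 0
  (q (q (m))) = q(0,) = 1

value = 1


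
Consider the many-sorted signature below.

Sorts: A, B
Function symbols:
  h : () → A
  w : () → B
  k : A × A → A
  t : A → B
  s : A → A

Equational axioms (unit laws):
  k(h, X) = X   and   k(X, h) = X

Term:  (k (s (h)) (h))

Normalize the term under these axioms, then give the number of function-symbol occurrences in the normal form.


size = 2

1. (k (s (h)) (h))  →  (s (h))
normal form: (s (h))


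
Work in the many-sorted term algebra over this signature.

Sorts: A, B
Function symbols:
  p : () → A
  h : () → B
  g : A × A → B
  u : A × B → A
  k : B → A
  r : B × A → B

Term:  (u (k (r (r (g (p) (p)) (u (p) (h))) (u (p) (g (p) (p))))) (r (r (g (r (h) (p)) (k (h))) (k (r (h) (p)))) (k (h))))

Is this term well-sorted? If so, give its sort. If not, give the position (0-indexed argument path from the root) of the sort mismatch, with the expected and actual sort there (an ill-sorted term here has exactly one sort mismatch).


          (p) : A
          (p) : A
        (g (p) (p)) : B
          (p) : A
          (h) : B
        (u (p) (h)) : A
      (r (g (p) (p)) (u (p) (h))) : B
        (p) : A
          (p) : A
          (p) : A
        (g (p) (p)) : B
      (u (p) (g (p) (p))) : A
    (r (r (g (p) (p)) (u (p) (h))) (u (p) (g (p) (p)))) : B
  (k (r (r (g (p) (p)) (u (p) (h))) (u (p) (g (p) (p))))) : A
          (h) : B
          (p) : A
        (r (h) (p)) : B
          (h) : B
        (k (h)) : A
      (g (r (h) (p)) (k (h))) : ✗ arg 0 at [1, 0, 0, 0] has sort B, expected A
          (h) : B
          (p) : A
        (r (h) (p)) : B
      (k (r (h) (p))) : A
      (h) : B
    (k (h)) : A

ill-sorted at position [1, 0, 0, 0]: expected A, got B


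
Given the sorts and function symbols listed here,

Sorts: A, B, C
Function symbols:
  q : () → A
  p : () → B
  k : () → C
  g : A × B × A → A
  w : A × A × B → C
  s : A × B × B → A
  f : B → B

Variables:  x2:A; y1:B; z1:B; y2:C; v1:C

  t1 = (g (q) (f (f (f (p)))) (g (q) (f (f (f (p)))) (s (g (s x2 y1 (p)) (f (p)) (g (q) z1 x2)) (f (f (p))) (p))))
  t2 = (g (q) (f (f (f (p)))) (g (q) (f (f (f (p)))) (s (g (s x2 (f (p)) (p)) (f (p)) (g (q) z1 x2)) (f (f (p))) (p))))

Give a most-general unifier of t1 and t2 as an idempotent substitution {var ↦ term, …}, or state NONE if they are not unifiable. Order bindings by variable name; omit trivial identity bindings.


{y1 ↦ (f (p))}


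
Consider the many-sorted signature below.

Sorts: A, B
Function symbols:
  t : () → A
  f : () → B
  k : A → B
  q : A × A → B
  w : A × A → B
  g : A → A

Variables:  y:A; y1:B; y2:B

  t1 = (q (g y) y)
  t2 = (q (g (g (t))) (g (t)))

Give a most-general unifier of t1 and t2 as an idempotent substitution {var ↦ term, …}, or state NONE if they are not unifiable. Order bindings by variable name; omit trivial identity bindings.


{y ↦ (g (t))}


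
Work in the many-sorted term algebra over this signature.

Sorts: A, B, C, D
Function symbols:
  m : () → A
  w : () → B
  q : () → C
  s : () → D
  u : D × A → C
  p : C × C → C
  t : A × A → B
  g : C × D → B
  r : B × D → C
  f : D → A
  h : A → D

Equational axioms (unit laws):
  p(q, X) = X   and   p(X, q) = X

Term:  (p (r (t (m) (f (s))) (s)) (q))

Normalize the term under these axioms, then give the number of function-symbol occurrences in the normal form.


1. (p (r (t (m) (f (s))) (s)) (q))  →  (r (t (m) (f (s))) (s))
normal form: (r (t (m) (f (s))) (s))

size = 6


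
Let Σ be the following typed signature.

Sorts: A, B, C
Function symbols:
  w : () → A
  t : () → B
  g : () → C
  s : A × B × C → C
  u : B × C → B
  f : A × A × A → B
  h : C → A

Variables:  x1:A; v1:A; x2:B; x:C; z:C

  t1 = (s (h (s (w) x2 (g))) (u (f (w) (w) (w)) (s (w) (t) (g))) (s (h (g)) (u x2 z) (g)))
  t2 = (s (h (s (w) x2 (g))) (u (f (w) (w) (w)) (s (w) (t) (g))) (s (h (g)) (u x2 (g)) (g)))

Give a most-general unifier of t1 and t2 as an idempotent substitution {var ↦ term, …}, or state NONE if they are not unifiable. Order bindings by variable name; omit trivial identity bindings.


{z ↦ (g)}


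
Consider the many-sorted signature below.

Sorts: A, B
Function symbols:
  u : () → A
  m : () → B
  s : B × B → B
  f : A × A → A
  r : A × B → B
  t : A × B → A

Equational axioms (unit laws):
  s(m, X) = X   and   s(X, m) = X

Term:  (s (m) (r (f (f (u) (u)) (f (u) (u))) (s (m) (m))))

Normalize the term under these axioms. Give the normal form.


1. (s (m) (r (f (f (u) (u)) (f (u) (u))) (s (m) (m))))  →  (r (f (f (u) (u)) (f (u) (u))) (s (m) (m)))
2. (r (f (f (u) (u)) (f (u) (u))) (s (m) (m)))  →  (r (f (f (u) (u)) (f (u) (u))) (m))

normal form = (r (f (f (u) (u)) (f (u) (u))) (m))


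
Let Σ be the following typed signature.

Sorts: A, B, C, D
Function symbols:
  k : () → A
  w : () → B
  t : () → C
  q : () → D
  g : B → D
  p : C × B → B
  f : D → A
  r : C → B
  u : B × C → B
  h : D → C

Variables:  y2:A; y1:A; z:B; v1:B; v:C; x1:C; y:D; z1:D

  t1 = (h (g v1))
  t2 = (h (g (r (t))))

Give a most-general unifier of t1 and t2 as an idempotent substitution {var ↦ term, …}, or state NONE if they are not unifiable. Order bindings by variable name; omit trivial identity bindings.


{v1 ↦ (r (t))}


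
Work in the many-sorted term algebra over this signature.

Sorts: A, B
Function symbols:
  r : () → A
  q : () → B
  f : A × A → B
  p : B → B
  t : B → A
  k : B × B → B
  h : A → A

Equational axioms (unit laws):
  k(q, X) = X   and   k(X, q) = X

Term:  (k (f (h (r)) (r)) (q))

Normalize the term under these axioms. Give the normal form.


normal form = (f (h (r)) (r))

1. (k (f (h (r)) (r)) (q))  →  (f (h (r)) (r))


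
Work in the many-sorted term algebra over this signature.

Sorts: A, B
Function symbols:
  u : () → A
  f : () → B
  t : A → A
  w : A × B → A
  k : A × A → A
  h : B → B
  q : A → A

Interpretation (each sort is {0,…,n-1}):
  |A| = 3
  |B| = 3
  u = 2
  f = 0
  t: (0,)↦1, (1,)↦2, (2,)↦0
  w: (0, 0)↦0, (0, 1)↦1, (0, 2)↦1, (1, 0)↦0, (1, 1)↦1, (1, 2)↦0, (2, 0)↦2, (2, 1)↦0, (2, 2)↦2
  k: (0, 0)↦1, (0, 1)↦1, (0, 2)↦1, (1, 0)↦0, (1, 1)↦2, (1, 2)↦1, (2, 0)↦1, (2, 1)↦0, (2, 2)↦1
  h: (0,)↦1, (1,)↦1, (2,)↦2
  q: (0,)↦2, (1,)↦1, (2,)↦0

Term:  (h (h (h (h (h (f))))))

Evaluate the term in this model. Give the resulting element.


  f = 0
  (h (f)) = h(0,) = 1
  (h (h (f))) = h(1,) = 1
  (h (h (h (f)))) = h(1,) = 1
  (h (h (h (h (f))))) = h(1,) = 1
  (h (h (h (h (h (f)))))) = h(1,) = 1

value = 1


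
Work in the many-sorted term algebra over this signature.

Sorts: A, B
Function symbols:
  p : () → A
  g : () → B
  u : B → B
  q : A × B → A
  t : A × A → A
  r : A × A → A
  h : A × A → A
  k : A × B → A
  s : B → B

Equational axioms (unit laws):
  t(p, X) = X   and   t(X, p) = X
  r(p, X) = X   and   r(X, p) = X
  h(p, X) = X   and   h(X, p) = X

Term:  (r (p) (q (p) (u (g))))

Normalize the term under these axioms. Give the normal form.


normal form = (q (p) (u (g)))

1. (r (p) (q (p) (u (g))))  →  (q (p) (u (g)))


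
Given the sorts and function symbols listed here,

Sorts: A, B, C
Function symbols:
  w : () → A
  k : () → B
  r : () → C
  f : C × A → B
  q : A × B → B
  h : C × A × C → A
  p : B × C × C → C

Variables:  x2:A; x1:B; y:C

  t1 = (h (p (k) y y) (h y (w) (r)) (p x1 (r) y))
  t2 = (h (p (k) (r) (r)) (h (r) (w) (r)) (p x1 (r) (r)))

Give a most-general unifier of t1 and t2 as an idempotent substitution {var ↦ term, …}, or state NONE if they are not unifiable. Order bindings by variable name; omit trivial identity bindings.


{y ↦ (r)}


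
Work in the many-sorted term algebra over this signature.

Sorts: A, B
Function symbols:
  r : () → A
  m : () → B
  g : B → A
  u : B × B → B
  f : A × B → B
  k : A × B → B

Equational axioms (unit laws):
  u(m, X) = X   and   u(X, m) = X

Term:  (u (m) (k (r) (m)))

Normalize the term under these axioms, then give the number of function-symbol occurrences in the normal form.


size = 3

1. (u (m) (k (r) (m)))  →  (k (r) (m))
normal form: (k (r) (m))


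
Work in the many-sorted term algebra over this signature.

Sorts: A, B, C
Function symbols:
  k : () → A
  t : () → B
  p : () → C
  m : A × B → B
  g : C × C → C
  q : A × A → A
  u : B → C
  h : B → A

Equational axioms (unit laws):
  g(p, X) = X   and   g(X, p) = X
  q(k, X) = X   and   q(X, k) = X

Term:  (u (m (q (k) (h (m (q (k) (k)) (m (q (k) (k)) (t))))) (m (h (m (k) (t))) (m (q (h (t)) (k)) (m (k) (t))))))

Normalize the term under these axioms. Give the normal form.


normal form = (u (m (h (m (k) (m (k) (t)))) (m (h (m (k) (t))) (m (h (t)) (m (k) (t))))))

1. (u (m (q (k) (h (m (q (k) (k)) (m (q (k) (k)) (t))))) (m (h (m (k) (t))) (m (q (h (t)) (k)) (m (k) (t))))))  →  (u (m (h (m (q (k) (k)) (m (q (k) (k)) (t)))) (m (h (m (k) (t))) (m (q (h (t)) (k)) (m (k) (t))))))
2. (u (m (h (m (q (k) (k)) (m (q (k) (k)) (t)))) (m (h (m (k) (t))) (m (q (h (t)) (k)) (m (k) (t))))))  →  (u (m (h (m (k) (m (q (k) (k)) (t)))) (m (h (m (k) (t))) (m (q (h (t)) (k)) (m (k) (t))))))
3. (u (m (h (m (k) (m (q (k) (k)) (t)))) (m (h (m (k) (t))) (m (q (h (t)) (k)) (m (k) (t))))))  →  (u (m (h (m (k) (m (k) (t)))) (m (h (m (k) (t))) (m (q (h (t)) (k)) (m (k) (t))))))
4. (u (m (h (m (k) (m (k) (t)))) (m (h (m (k) (t))) (m (q (h (t)) (k)) (m (k) (t))))))  →  (u (m (h (m (k) (m (k) (t)))) (m (h (m (k) (t))) (m (h (t)) (m (k) (t))))))


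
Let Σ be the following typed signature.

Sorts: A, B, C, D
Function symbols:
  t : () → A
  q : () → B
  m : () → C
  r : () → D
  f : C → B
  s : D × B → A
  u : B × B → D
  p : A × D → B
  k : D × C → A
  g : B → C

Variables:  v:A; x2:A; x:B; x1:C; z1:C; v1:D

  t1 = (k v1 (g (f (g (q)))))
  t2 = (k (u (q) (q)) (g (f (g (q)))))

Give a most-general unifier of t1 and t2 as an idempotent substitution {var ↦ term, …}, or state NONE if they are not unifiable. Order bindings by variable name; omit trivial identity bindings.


{v1 ↦ (u (q) (q))}


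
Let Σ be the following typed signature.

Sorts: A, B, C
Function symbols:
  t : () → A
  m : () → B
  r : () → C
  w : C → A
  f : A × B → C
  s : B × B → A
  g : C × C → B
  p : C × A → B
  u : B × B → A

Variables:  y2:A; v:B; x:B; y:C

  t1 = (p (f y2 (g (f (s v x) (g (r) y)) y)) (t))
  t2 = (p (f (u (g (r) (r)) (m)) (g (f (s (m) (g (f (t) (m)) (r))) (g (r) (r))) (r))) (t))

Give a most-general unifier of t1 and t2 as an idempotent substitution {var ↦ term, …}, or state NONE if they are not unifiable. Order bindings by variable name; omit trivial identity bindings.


{v ↦ (m), x ↦ (g (f (t) (m)) (r)), y ↦ (r), y2 ↦ (u (g (r) (r)) (m))}


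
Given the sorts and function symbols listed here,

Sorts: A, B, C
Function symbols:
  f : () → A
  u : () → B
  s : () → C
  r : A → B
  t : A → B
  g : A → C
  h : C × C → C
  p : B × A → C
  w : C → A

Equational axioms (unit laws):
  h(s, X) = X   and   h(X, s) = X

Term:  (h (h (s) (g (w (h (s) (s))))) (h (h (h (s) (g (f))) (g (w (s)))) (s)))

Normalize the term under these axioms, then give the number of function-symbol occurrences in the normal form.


size = 10

1. (h (h (s) (g (w (h (s) (s))))) (h (h (h (s) (g (f))) (g (w (s)))) (s)))  →  (h (g (w (h (s) (s)))) (h (h (h (s) (g (f))) (g (w (s)))) (s)))
2. (h (g (w (h (s) (s)))) (h (h (h (s) (g (f))) (g (w (s)))) (s)))  →  (h (g (w (s))) (h (h (h (s) (g (f))) (g (w (s)))) (s)))
3. (h (g (w (s))) (h (h (h (s) (g (f))) (g (w (s)))) (s)))  →  (h (g (w (s))) (h (h (s) (g (f))) (g (w (s)))))
4. (h (g (w (s))) (h (h (s) (g (f))) (g (w (s)))))  →  (h (g (w (s))) (h (g (f)) (g (w (s)))))
normal form: (h (g (w (s))) (h (g (f)) (g (w (s)))))


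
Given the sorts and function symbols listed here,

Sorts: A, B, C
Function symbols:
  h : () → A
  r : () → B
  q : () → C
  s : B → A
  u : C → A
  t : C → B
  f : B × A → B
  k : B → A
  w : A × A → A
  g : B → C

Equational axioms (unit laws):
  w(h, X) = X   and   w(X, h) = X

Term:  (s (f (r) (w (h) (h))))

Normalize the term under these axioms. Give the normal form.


1. (s (f (r) (w (h) (h))))  →  (s (f (r) (h)))

normal form = (s (f (r) (h)))


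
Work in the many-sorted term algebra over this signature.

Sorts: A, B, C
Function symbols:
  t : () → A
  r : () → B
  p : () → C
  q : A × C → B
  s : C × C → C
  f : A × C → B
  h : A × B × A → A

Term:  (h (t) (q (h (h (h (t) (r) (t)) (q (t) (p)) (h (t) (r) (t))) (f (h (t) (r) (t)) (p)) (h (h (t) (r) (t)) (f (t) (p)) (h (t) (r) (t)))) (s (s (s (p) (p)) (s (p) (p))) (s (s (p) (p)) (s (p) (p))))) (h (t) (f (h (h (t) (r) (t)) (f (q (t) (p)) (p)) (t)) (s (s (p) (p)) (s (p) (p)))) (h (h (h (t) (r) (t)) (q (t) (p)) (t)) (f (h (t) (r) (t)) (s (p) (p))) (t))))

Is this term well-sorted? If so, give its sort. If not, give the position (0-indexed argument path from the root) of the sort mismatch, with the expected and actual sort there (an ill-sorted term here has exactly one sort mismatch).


ill-sorted at position [2, 1, 0, 1, 0]: expected A, got B

  (t) : A
          (t) : A
          (r) : B
          (t) : A
        (h (t) (r) (t)) : A
          (t) : A
          (p) : C
        (q (t) (p)) : B
          (t) : A
          (r) : B
          (t) : A
        (h (t) (r) (t)) : A
      (h (h (t) (r) (t)) (q (t) (p)) (h (t) (r) (t))) : A
          (t) : A
          (r) : B
          (t) : A
        (h (t) (r) (t)) : A
        (p) : C
      (f (h (t) (r) (t)) (p)) : B
          (t) : A
          (r) : B
          (t) : A
        (h (t) (r) (t)) : A
          (t) : A
          (p) : C
        (f (t) (p)) : B
          (t) : A
          (r) : B
          (t) : A
        (h (t) (r) (t)) : A
      (h (h (t) (r) (t)) (f (t) (p)) (h (t) (r) (t))) : A
    (h (h (h (t) (r) (t)) (q (t) (p)) (h (t) (r) (t))) (f (h (t) (r) (t)) (p)) (h (h (t) (r) (t)) (f (t) (p)) (h (t) (r) (t)))) : A
          (p) : C
          (p) : C
        (s (p) (p)) : C
          (p) : C
          (p) : C
        (s (p) (p)) : C
      (s (s (p) (p)) (s (p) (p))) : C
          (p) : C
          (p) : C
        (s (p) (p)) : C
          (p) : C
          (p) : C
        (s (p) (p)) : C
      (s (s (p) (p)) (s (p) (p))) : C
    (s (s (s (p) (p)) (s (p) (p))) (s (s (p) (p)) (s (p) (p)))) : C
  (q (h (h (h (t) (r) (t)) (q (t) (p)) (h (t) (r) (t))) (f (h (t) (r) (t)) (p)) (h (h (t) (r) (t)) (f (t) (p)) (h (t) (r) (t)))) (s (s (s (p) (p)) (s (p) (p))) (s (s (p) (p)) (s (p) (p))))) : B
    (t) : A
          (t) : A
          (r) : B
          (t) : A
        (h (t) (r) (t)) : A
            (t) : A
            (p) : C
          (q (t) (p)) : B
          (p) : C
        (f (q (t) (p)) (p)) : ✗ arg 0 at [2, 1, 0, 1, 0] has sort B, expected A
        (t) : A
          (p) : C
          (p) : C
        (s (p) (p)) : C
          (p) : C
          (p) : C
        (s (p) (p)) : C
      (s (s (p) (p)) (s (p) (p))) : C
          (t) : A
          (r) : B
          (t) : A
        (h (t) (r) (t)) : A
          (t) : A
          (p) : C
        (q (t) (p)) : B
        (t) : A
      (h (h (t) (r) (t)) (q (t) (p)) (t)) : A
          (t) : A
          (r) : B
          (t) : A
        (h (t) (r) (t)) : A
          (p) : C
          (p) : C
        (s (p) (p)) : C
      (f (h (t) (r) (t)) (s (p) (p))) : B
      (t) : A
    (h (h (h (t) (r) (t)) (q (t) (p)) (t)) (f (h (t) (r) (t)) (s (p) (p))) (t)) : A


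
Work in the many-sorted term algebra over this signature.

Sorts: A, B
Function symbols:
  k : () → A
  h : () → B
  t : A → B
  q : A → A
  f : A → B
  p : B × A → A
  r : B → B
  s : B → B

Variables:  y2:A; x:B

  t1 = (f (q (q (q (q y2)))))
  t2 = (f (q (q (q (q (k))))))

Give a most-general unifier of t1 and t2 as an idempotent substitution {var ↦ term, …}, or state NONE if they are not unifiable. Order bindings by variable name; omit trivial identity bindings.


{y2 ↦ (k)}


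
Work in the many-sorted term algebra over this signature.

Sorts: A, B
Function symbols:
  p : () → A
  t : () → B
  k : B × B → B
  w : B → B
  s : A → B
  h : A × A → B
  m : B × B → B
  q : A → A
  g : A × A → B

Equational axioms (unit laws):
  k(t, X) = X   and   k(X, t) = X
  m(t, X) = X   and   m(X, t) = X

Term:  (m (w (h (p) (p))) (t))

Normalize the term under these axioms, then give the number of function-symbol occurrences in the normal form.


1. (m (w (h (p) (p))) (t))  →  (w (h (p) (p)))
normal form: (w (h (p) (p)))

size = 4


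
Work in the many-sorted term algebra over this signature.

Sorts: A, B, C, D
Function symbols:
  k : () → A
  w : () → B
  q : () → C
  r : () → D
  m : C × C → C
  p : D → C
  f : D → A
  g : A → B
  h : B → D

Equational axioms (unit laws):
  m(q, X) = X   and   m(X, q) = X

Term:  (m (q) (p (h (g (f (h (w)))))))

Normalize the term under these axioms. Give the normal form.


normal form = (p (h (g (f (h (w))))))

1. (m (q) (p (h (g (f (h (w)))))))  →  (p (h (g (f (h (w))))))


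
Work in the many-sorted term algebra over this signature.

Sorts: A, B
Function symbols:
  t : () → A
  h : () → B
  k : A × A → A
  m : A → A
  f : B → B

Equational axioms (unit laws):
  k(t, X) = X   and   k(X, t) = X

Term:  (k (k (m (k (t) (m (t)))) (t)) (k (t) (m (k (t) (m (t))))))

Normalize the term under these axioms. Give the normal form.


normal form = (k (m (m (t))) (m (m (t))))

1. (k (k (m (k (t) (m (t)))) (t)) (k (t) (m (k (t) (m (t))))))  →  (k (m (k (t) (m (t)))) (k (t) (m (k (t) (m (t))))))
2. (k (m (k (t) (m (t)))) (k (t) (m (k (t) (m (t))))))  →  (k (m (m (t))) (k (t) (m (k (t) (m (t))))))
3. (k (m (m (t))) (k (t) (m (k (t) (m (t))))))  →  (k (m (m (t))) (m (k (t) (m (t)))))
4. (k (m (m (t))) (m (k (t) (m (t)))))  →  (k (m (m (t))) (m (m (t))))


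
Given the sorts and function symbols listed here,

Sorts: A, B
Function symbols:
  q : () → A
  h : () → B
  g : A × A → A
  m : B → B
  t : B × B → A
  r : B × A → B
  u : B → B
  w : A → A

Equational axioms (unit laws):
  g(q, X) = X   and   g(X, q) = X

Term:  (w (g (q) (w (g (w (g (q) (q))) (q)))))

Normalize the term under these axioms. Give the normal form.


1. (w (g (q) (w (g (w (g (q) (q))) (q)))))  →  (w (w (g (w (g (q) (q))) (q))))
2. (w (w (g (w (g (q) (q))) (q))))  →  (w (w (w (g (q) (q)))))
3. (w (w (w (g (q) (q)))))  →  (w (w (w (q))))

normal form = (w (w (w (q))))


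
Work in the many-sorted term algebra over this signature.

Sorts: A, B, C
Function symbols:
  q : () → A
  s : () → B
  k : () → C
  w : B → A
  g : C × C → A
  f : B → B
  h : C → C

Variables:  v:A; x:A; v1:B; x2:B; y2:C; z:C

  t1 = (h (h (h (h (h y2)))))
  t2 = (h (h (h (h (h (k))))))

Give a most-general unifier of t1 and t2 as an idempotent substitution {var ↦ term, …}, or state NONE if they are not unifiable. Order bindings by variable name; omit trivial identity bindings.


{y2 ↦ (k)}


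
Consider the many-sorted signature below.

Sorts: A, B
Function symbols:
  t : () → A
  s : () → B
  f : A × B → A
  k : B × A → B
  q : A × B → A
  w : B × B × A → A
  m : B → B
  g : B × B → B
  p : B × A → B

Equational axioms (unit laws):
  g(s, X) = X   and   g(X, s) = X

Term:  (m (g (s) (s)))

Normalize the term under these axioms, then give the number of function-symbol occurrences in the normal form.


size = 2

1. (m (g (s) (s)))  →  (m (s))
normal form: (m (s))


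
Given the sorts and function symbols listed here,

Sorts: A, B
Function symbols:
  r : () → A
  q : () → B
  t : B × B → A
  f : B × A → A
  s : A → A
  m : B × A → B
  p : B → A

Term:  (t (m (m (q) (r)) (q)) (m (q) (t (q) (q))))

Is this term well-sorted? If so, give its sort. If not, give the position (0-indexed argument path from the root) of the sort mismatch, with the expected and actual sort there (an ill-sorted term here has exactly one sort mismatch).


      (q) : B
      (r) : A
    (m (q) (r)) : B
    (q) : B
  (m (m (q) (r)) (q)) : ✗ arg 1 at [0, 1] has sort B, expected A
    (q) : B
      (q) : B
      (q) : B
    (t (q) (q)) : A
  (m (q) (t (q) (q))) : B

ill-sorted at position [0, 1]: expected A, got B


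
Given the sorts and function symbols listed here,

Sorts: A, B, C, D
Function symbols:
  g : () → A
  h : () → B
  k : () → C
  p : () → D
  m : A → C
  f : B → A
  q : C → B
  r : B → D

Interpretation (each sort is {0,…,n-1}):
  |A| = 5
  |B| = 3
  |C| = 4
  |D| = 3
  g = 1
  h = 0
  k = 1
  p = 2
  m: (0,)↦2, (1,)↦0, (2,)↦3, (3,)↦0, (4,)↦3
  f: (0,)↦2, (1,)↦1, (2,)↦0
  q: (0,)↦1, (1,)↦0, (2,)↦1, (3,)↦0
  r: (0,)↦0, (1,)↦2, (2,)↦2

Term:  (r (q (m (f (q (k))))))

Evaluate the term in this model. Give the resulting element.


  k = 1
  (q (k)) = q(1,) = 0
  (f (q (k))) = f(0,) = 2
  (m (f (q (k)))) = m(2,) = 3
  (q (m (f (q (k))))) = q(3,) = 0
  (r (q (m (f (q (k)))))) = r(0,) = 0

value = 0


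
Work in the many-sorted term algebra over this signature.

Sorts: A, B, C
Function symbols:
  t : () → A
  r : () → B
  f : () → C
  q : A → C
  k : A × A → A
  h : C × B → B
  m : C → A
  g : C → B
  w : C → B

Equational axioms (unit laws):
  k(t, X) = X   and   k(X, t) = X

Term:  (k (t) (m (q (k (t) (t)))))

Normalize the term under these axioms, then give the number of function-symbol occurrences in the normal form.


1. (k (t) (m (q (k (t) (t)))))  →  (m (q (k (t) (t))))
2. (m (q (k (t) (t))))  →  (m (q (t)))
normal form: (m (q (t)))

size = 3


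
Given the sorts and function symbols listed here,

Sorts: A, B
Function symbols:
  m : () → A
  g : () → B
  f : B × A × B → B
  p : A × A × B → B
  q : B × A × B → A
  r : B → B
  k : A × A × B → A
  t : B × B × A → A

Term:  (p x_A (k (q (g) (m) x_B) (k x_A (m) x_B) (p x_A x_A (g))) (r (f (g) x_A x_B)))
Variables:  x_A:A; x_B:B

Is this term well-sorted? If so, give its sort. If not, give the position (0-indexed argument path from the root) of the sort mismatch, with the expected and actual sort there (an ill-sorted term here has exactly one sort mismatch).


well-sorted; sort = B

  x_A : A
      (g) : B
      (m) : A
      x_B : B
    (q (g) (m) x_B) : A
      x_A : A
      (m) : A
      x_B : B
    (k x_A (m) x_B) : A
      x_A : A
      x_A : A
      (g) : B
    (p x_A x_A (g)) : B
  (k (q (g) (m) x_B) (k x_A (m) x_B) (p x_A x_A (g))) : A
      (g) : B
      x_A : A
      x_B : B
    (f (g) x_A x_B) : B
  (r (f (g) x_A x_B)) : B
(p x_A (k (q (g) (m) x_B) (k x_A (m) x_B) (p x_A x_A (g))) (r (f (g) x_A x_B))) : B


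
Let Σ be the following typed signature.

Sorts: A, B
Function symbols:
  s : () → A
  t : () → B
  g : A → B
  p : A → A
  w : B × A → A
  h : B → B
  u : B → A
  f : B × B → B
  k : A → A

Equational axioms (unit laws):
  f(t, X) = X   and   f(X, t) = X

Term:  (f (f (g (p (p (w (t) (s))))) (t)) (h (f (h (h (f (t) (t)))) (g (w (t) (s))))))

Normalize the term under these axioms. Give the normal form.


normal form = (f (g (p (p (w (t) (s))))) (h (f (h (h (t))) (g (w (t) (s))))))

1. (f (f (g (p (p (w (t) (s))))) (t)) (h (f (h (h (f (t) (t)))) (g (w (t) (s))))))  →  (f (g (p (p (w (t) (s))))) (h (f (h (h (f (t) (t)))) (g (w (t) (s))))))
2. (f (g (p (p (w (t) (s))))) (h (f (h (h (f (t) (t)))) (g (w (t) (s))))))  →  (f (g (p (p (w (t) (s))))) (h (f (h (h (t))) (g (w (t) (s))))))


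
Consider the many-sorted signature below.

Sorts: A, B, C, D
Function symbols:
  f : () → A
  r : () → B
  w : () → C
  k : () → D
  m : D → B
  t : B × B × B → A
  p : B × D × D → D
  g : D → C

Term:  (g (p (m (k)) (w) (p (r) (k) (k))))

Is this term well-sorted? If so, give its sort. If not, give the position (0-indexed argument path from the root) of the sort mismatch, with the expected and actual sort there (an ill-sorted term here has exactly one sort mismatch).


      (k) : D
    (m (k)) : B
    (w) : C
      (r) : B
      (k) : D
      (k) : D
    (p (r) (k) (k)) : D
  (p (m (k)) (w) (p (r) (k) (k))) : ✗ arg 1 at [0, 1] has sort C, expected D

ill-sorted at position [0, 1]: expected D, got C


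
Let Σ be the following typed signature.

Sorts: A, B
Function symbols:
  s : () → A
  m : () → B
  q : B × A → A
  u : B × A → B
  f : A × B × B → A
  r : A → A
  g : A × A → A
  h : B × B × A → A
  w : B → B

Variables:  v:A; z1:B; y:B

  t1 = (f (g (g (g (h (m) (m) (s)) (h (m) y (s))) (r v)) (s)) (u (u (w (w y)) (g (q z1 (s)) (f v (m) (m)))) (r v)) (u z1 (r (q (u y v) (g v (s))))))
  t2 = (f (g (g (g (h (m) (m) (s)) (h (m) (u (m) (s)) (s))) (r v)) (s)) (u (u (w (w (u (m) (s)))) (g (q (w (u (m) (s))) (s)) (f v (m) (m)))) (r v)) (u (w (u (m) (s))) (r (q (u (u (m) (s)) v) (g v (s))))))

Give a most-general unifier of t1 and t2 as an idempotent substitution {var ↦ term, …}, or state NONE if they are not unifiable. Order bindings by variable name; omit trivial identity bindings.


{y ↦ (u (m) (s)), z1 ↦ (w (u (m) (s)))}


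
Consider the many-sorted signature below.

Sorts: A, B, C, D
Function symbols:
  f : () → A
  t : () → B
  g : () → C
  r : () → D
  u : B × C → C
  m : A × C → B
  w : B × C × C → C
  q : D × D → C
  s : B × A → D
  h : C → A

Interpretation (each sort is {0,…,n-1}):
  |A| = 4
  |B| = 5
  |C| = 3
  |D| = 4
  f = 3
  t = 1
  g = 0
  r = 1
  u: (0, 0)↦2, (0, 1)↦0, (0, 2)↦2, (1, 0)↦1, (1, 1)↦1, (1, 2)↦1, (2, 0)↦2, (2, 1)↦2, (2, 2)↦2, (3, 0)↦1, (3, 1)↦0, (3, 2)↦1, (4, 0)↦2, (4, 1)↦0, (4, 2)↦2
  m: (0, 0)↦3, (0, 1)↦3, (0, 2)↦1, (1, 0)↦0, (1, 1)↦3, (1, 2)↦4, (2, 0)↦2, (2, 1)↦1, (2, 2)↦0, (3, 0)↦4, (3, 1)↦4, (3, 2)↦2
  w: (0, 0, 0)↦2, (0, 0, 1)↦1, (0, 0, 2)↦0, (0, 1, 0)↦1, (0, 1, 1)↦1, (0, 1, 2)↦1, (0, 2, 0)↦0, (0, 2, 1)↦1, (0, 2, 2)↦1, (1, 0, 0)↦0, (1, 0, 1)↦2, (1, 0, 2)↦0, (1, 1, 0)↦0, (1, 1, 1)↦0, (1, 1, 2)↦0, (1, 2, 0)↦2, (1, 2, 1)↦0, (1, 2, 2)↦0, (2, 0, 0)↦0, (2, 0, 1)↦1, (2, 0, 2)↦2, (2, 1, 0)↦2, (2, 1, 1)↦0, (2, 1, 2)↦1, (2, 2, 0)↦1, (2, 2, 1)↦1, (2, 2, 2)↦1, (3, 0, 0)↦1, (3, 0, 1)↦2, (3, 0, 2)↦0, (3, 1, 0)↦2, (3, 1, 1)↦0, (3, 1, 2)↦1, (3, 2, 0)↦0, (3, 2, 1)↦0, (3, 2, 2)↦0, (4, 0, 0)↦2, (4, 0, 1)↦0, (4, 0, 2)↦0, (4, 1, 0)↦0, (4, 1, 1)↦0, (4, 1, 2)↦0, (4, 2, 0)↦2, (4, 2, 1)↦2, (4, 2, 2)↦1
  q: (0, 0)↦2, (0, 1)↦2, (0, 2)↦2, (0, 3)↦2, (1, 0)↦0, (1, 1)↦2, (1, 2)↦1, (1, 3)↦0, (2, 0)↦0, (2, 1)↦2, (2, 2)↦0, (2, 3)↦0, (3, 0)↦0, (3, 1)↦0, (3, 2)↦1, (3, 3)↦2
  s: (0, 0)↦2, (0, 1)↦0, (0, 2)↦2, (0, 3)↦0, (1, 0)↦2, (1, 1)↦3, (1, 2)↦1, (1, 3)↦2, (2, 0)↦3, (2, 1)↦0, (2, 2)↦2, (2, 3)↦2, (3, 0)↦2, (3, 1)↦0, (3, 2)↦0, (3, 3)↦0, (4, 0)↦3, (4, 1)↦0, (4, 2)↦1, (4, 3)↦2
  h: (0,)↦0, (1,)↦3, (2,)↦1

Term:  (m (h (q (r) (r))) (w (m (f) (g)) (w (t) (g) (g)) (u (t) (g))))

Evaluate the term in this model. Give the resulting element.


value = 0

  r = 1
  r = 1
  (q (r) (r)) = q(1, 1) = 2
  (h (q (r) (r))) = h(2,) = 1
  f = 3
  g = 0
  (m (f) (g)) = m(3, 0) = 4
  t = 1
  g = 0
  g = 0
  (w (t) (g) (g)) = w(1, 0, 0) = 0
  t = 1
  g = 0
  (u (t) (g)) = u(1, 0) = 1
  (w (m (f) (g)) (w (t) (g) (g)) (u (t) (g))) = w(4, 0, 1) = 0
  (m (h (q (r) (r))) (w (m (f) (g)) (w (t) (g) (g)) (u (t) (g)))) = m(1, 0) = 0


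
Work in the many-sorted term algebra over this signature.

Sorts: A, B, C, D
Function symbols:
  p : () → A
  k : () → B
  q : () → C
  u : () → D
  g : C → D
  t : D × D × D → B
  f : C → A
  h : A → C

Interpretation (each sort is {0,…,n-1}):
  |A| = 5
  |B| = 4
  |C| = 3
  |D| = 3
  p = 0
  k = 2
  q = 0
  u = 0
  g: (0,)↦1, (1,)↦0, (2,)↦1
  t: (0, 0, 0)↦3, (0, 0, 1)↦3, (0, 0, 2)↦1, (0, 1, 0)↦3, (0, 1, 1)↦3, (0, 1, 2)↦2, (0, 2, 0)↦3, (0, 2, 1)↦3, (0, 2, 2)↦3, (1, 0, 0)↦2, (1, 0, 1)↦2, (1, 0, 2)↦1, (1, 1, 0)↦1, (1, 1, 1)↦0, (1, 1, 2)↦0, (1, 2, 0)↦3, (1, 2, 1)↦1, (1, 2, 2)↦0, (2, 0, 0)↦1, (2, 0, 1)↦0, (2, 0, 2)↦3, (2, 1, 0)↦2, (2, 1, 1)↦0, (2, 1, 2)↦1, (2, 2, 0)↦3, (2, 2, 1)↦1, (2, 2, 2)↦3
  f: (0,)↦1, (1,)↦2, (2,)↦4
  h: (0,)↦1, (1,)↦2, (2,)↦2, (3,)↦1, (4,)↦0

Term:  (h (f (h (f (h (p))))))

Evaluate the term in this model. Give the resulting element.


  p = 0
  (h (p)) = h(0,) = 1
  (f (h (p))) = f(1,) = 2
  (h (f (h (p)))) = h(2,) = 2
  (f (h (f (h (p))))) = f(2,) = 4
  (h (f (h (f (h (p)))))) = h(4,) = 0

value = 0


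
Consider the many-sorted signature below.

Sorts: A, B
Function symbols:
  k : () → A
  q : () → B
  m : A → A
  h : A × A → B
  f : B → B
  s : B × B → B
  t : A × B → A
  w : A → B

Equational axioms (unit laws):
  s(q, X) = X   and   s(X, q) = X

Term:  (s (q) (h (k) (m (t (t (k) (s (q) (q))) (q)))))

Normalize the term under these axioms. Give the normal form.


1. (s (q) (h (k) (m (t (t (k) (s (q) (q))) (q)))))  →  (h (k) (m (t (t (k) (s (q) (q))) (q))))
2. (h (k) (m (t (t (k) (s (q) (q))) (q))))  →  (h (k) (m (t (t (k) (q)) (q))))

normal form = (h (k) (m (t (t (k) (q)) (q))))


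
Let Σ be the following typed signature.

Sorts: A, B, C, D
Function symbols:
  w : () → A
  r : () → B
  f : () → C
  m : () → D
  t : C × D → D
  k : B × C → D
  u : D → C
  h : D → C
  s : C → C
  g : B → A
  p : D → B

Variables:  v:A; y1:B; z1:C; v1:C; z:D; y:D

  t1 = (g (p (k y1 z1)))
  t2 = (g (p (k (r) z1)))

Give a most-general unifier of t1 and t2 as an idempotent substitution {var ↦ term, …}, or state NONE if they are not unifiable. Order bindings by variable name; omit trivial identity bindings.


{y1 ↦ (r)}


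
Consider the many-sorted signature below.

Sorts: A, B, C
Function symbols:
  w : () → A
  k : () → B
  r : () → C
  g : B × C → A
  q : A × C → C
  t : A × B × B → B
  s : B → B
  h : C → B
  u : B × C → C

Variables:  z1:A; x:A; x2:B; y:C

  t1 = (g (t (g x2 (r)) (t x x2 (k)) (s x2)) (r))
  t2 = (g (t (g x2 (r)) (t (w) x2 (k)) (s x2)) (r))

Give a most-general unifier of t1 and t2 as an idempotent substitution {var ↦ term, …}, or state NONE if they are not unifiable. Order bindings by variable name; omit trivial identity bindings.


{x ↦ (w)}


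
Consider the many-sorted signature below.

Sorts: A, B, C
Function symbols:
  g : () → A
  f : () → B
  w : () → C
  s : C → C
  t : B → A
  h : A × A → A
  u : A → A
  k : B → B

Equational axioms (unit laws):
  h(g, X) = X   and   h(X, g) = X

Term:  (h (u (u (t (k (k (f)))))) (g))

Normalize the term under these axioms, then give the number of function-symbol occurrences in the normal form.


size = 6

1. (h (u (u (t (k (k (f)))))) (g))  →  (u (u (t (k (k (f))))))
normal form: (u (u (t (k (k (f))))))


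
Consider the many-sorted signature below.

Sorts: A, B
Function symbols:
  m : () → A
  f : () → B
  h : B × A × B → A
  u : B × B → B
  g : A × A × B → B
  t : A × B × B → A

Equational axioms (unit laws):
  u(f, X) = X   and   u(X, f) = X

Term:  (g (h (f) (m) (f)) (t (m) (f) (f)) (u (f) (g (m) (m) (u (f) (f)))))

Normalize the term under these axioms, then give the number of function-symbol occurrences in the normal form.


size = 13

1. (g (h (f) (m) (f)) (t (m) (f) (f)) (u (f) (g (m) (m) (u (f) (f)))))  →  (g (h (f) (m) (f)) (t (m) (f) (f)) (g (m) (m) (u (f) (f))))
2. (g (h (f) (m) (f)) (t (m) (f) (f)) (g (m) (m) (u (f) (f))))  →  (g (h (f) (m) (f)) (t (m) (f) (f)) (g (m) (m) (f)))
normal form: (g (h (f) (m) (f)) (t (m) (f) (f)) (g (m) (m) (f)))


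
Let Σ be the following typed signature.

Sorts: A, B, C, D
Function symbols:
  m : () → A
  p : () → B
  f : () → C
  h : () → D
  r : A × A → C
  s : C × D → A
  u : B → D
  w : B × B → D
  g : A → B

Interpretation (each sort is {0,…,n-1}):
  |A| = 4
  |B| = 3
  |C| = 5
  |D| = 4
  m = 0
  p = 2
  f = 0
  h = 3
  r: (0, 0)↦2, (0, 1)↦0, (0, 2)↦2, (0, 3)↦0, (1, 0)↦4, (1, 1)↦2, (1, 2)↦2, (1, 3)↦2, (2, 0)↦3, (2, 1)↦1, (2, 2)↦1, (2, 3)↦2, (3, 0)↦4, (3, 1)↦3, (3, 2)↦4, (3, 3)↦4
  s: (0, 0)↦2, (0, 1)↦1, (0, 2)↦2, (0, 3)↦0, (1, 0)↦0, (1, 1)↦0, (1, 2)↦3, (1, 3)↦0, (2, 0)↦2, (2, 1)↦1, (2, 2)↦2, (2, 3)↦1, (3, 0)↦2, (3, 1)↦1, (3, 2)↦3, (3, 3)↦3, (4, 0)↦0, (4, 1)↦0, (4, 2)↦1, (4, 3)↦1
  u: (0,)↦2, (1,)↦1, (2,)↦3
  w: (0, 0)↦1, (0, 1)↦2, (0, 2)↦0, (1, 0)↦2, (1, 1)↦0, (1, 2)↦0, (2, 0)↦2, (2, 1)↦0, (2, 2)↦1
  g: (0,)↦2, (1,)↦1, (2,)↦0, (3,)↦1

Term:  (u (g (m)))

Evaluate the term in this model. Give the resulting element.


value = 3

  m = 0
  (g (m)) = g(0,) = 2
  (u (g (m))) = u(2,) = 3


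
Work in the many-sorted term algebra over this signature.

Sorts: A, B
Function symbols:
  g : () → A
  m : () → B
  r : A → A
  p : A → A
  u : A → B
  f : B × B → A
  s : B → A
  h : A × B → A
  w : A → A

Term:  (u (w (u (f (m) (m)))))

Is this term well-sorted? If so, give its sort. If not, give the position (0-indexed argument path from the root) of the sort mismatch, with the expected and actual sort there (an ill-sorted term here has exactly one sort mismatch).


        (m) : B
        (m) : B
      (f (m) (m)) : A
    (u (f (m) (m))) : B
  (w (u (f (m) (m)))) : ✗ arg 0 at [0, 0] has sort B, expected A

ill-sorted at position [0, 0]: expected A, got B


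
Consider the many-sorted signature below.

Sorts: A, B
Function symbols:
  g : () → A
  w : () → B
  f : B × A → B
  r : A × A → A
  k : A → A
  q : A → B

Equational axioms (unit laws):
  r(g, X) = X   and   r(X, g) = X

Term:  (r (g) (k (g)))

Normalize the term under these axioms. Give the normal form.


1. (r (g) (k (g)))  →  (k (g))

normal form = (k (g))


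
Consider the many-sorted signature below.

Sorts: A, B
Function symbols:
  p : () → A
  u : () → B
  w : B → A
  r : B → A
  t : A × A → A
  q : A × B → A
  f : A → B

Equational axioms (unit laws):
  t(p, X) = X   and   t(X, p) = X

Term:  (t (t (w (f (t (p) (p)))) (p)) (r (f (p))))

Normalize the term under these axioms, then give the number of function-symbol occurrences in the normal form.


1. (t (t (w (f (t (p) (p)))) (p)) (r (f (p))))  →  (t (w (f (t (p) (p)))) (r (f (p))))
2. (t (w (f (t (p) (p)))) (r (f (p))))  →  (t (w (f (p))) (r (f (p))))
normal form: (t (w (f (p))) (r (f (p))))

size = 7


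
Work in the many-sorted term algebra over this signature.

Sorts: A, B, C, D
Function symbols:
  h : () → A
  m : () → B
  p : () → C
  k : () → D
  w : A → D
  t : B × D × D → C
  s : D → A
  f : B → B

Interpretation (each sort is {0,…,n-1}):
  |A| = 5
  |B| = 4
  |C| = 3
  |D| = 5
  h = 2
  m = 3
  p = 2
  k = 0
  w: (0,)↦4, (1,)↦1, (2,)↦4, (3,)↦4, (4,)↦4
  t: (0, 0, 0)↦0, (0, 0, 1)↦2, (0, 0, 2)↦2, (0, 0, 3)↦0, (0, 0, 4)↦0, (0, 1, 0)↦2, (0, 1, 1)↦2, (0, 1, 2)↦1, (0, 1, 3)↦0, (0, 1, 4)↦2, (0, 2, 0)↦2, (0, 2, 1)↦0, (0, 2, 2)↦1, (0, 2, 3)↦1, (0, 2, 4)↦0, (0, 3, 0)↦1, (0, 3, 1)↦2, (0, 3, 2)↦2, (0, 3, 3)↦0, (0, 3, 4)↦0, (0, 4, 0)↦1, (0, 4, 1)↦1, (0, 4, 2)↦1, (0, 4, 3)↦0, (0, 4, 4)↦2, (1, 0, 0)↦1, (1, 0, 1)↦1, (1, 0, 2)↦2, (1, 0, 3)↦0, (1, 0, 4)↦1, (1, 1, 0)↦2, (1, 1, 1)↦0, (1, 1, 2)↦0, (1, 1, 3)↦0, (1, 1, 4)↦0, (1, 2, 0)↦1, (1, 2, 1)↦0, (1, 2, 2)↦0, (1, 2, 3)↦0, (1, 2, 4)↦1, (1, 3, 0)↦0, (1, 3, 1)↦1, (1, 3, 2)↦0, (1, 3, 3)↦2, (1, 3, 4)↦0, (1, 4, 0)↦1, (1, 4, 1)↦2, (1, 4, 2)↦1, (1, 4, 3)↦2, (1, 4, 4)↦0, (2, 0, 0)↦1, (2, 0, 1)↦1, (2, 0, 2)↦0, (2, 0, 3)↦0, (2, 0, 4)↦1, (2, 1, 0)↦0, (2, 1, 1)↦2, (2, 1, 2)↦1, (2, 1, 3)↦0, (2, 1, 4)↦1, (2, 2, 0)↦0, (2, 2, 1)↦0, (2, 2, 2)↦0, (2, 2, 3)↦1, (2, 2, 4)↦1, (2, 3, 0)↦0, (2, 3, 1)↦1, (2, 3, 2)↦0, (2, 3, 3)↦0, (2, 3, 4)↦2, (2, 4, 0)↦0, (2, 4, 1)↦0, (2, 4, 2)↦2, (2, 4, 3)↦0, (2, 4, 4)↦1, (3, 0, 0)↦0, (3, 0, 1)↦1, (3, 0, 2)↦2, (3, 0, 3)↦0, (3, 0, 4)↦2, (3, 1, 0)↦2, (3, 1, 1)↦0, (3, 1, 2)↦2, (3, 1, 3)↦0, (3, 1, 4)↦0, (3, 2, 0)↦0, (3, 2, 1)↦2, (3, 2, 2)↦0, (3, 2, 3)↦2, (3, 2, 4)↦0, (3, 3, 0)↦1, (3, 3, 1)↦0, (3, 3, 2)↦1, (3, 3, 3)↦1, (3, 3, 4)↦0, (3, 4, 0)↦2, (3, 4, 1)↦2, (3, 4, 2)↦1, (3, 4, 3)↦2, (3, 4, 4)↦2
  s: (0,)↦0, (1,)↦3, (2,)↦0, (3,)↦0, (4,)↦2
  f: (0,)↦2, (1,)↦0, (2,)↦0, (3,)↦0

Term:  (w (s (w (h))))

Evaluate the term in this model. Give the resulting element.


value = 4

  h = 2
  (w (h)) = w(2,) = 4
  (s (w (h))) = s(4,) = 2
  (w (s (w (h)))) = w(2,) = 4


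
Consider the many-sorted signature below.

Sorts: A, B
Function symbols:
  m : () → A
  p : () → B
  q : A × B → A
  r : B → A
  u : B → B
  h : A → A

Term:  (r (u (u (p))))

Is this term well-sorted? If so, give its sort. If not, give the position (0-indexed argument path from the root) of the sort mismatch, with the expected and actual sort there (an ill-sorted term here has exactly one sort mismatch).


      (p) : B
    (u (p)) : B
  (u (u (p))) : B
(r (u (u (p)))) : A

well-sorted; sort = A


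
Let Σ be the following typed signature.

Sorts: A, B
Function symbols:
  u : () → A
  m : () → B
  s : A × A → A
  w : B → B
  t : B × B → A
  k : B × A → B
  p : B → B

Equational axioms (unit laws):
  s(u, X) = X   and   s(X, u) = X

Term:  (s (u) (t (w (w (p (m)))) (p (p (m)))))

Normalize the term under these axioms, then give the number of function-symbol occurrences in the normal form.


1. (s (u) (t (w (w (p (m)))) (p (p (m)))))  →  (t (w (w (p (m)))) (p (p (m))))
normal form: (t (w (w (p (m)))) (p (p (m))))

size = 8


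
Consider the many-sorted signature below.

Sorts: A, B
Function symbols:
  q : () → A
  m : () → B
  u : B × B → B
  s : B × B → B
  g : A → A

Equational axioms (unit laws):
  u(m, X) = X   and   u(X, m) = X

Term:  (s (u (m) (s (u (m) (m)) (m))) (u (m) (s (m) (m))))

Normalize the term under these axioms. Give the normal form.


normal form = (s (s (m) (m)) (s (m) (m)))

1. (s (u (m) (s (u (m) (m)) (m))) (u (m) (s (m) (m))))  →  (s (s (u (m) (m)) (m)) (u (m) (s (m) (m))))
2. (s (s (u (m) (m)) (m)) (u (m) (s (m) (m))))  →  (s (s (m) (m)) (u (m) (s (m) (m))))
3. (s (s (m) (m)) (u (m) (s (m) (m))))  →  (s (s (m) (m)) (s (m) (m)))
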